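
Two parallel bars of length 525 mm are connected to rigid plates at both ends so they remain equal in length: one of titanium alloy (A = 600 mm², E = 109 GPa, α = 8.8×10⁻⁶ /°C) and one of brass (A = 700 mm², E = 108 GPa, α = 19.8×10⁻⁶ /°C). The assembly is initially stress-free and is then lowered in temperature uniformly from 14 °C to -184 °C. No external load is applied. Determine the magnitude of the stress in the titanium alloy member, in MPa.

σ ≈ 127 MPa (compressive)

Equilibrium of a rigid end plate with no external load gives equal and opposite internal forces ±P in the two members. Since α_{brass} > α_{titanium alloy}, cooling drives the brass into tension and the titanium alloy into compression.
Setting the final lengths equal and cancelling L: (α₁ − α₂)ΔT = P/(A₁E₁) + P/(A₂E₂).
|α₁ − α₂|·ΔT = 11×10⁻⁶ × 198 = 0.002178.
1/(A₁E₁) + 1/(A₂E₂) = 1/(600×109×10³) + 1/(700×108×10³) = 2.852×10⁻⁸ N⁻¹.
P = 0.002178 / 2.852×10⁻⁸ = 76370 N = 76.37 kN.
σ_{titanium alloy} = P/A₁ = 76370/600 = 127.3 MPa, compressive.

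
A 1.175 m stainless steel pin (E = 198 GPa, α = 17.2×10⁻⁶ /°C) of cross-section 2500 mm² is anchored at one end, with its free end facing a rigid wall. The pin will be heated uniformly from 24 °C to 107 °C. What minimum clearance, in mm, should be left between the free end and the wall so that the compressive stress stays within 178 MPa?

With no wall the pin would lengthen by αΔT L = 17.2×10⁻⁶ × 83 × 1175 = 1.677 mm.
A stress of 178 MPa corresponds to the wall pushing the pin back by σL/E = 178×1175/(198×10³) = 1.056 mm.
So the gap has to take up the difference, g_min = δ_free − σL/E = 1.677 − 1.056 = 0.6211 mm.

g ≈ 0.621 mm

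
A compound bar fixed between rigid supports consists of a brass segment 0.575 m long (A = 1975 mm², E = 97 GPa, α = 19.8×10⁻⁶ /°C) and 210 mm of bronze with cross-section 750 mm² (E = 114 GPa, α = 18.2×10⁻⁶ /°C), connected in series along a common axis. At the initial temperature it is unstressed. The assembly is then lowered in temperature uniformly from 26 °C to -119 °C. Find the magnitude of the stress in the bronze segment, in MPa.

If the supports were absent, the total length change would be Σ αᵢΔT Lᵢ = 19.8×10⁻⁶×145×575 + 18.2×10⁻⁶×145×210 = 2.205 mm.
The walls prevent any net length change, so an axial force P (same in every segment) develops. Compatibility: P · Σ Lᵢ/(AᵢEᵢ) = δ_free.
The series flexibility is Σ Lᵢ/(AᵢEᵢ) = 575/(1975×97×10³) + 210/(750×114×10³) = 5.458×10⁻⁶ mm/N.
So P = 2.205 / 5.458×10⁻⁶ = 404 kN, tensile.
σ_{bronze} = P / A = 404000 / 750 = 538.7 MPa.

σ ≈ 539 MPa (tensile)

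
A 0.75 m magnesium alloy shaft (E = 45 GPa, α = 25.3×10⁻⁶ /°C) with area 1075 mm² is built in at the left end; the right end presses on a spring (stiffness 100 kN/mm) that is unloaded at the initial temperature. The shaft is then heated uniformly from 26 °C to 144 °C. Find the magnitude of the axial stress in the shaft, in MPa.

σ ≈ 81.7 MPa (compressive)

The unrestrained thermal change is αΔT L = 25.3×10⁻⁶ × 118 × 750 = 2.239 mm.
With a force P in the spring, the elastic change of the shaft is PL/(AE) and that of the spring is P/k; compatibility requires their sum to equal δ_free.
So P = δ_free / [L/(AE) + 1/k] = 2.239 / [ 750/(1075×45×10³) + 1/(100×10³) ].
P = 2.239 / 2.55×10⁻⁵ = 87790 N.
σ = P/A = 87790/1075 = 81.67 MPa.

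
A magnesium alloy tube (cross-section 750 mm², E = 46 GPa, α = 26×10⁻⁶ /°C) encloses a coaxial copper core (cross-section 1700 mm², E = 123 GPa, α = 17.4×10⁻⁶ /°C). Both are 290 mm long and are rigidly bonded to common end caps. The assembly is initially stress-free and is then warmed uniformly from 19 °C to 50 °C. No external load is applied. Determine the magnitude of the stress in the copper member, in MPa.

σ ≈ 4.64 MPa (tensile)

Both members must finish at the same length. With the larger α, the magnesium alloy tends to over-expand; the plates restrain it, putting the magnesium alloy in compression and the copper in tension. With no external load the two internal forces are equal and opposite, magnitude P.
Setting the final lengths equal and cancelling L: (α₁ − α₂)ΔT = P/(A₁E₁) + P/(A₂E₂).
|α₁ − α₂|·ΔT = 8.6×10⁻⁶ × 31 = 0.0002666.
1/(A₁E₁) + 1/(A₂E₂) = 1/(750×46×10³) + 1/(1700×123×10³) = 3.377×10⁻⁸ N⁻¹.
P = 0.0002666 / 3.377×10⁻⁸ = 7895 N = 7.895 kN.
σ_{copper} = P/A₂ = 7895/1700 = 4.644 MPa, tensile.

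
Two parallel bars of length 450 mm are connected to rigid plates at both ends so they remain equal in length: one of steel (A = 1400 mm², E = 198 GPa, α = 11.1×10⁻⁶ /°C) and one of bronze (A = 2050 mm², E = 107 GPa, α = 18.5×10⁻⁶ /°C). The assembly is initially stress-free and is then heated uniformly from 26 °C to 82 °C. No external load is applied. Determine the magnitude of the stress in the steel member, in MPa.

σ ≈ 36.2 MPa (tensile)

The bronze has the larger α, so on heating it would change length more than the steel if both were free. The rigid plates force a common final length, so the bronze is put into compression and the steel into tension, with equal and opposite forces P (no external load).
Setting the final lengths equal and cancelling L: (α₁ − α₂)ΔT = P/(A₁E₁) + P/(A₂E₂).
|α₁ − α₂|·ΔT = 7.4×10⁻⁶ × 56 = 0.0004144.
1/(A₁E₁) + 1/(A₂E₂) = 1/(1400×198×10³) + 1/(2050×107×10³) = 8.166×10⁻⁹ N⁻¹.
P = 0.0004144 / 8.166×10⁻⁹ = 50740 N = 50.74 kN.
σ_{steel} = P/A₁ = 50740/1400 = 36.25 MPa, tensile.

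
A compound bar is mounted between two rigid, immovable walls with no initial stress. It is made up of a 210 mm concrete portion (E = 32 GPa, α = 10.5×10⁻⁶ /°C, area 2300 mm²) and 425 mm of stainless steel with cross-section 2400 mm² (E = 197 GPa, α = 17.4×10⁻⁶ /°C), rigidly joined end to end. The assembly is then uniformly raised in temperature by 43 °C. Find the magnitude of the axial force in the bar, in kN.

P ≈ 110 kN (compressive)

Free thermal expansion of the whole bar: Σ αᵢΔT Lᵢ = 10.5×10⁻⁶×43×210 + 17.4×10⁻⁶×43×425 = 0.4128 mm.
The rigid supports impose zero overall length change; the single axial force P common to all segments must satisfy P Σ Lᵢ/(AᵢEᵢ) = δ_free.
The series flexibility is Σ Lᵢ/(AᵢEᵢ) = 210/(2300×32×10³) + 425/(2400×197×10³) = 3.752×10⁻⁶ mm/N.
Hence P = δ_free / Σ(L/AE) = 0.4128/3.752×10⁻⁶ = 110 kN (compressive).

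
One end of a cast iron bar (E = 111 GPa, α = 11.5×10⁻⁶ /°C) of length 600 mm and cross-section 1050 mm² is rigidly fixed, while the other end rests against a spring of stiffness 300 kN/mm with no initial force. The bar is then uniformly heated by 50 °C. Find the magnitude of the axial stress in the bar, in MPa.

σ ≈ 38.7 MPa (compressive)

Free thermal expansion: δ_free = αΔT L = 11.5×10⁻⁶ × 50 × 600 = 0.345 mm.
With a force P in the spring, the elastic change of the bar is PL/(AE) and that of the spring is P/k; compatibility requires their sum to equal δ_free.
P [ L/(AE) + 1/k ] = δ_free → P [ 600/(1050×111×10³) + 1/(300×10³) ] = 0.345.
P = 0.345 / 8.481×10⁻⁶ = 40680 N.
σ = P/A = 40680/1050 = 38.74 MPa.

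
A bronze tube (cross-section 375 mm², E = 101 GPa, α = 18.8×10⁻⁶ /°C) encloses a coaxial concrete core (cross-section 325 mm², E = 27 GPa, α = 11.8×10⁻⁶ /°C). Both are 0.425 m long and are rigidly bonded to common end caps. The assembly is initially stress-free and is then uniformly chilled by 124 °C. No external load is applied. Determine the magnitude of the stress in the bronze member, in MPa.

The bronze has the larger α, so on cooling it would change length more than the concrete if both were free. The rigid plates force a common final length, so the bronze is put into tension and the concrete into compression, with equal and opposite forces P (no external load).
Equating the net (thermal + elastic) strains gives |α₁ − α₂|·ΔT = P·[1/(A₁E₁) + 1/(A₂E₂)].
|α₁ − α₂|·ΔT = 7×10⁻⁶ × 124 = 0.000868.
1/(A₁E₁) + 1/(A₂E₂) = 1/(375×101×10³) + 1/(325×27×10³) = 1.404×10⁻⁷ N⁻¹.
So P = 0.000868 / 1.404×10⁻⁷ = 6.184 kN.
σ_{bronze} = P/A₁ = 6184/375 = 16.49 MPa, tensile.

σ ≈ 16.5 MPa (tensile)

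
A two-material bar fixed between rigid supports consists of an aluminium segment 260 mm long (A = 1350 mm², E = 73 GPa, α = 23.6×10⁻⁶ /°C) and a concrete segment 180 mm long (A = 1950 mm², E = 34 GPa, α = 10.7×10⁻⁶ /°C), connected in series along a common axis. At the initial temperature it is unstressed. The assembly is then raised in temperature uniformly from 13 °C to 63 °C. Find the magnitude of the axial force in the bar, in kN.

P ≈ 75.3 kN (compressive)

If the supports were absent, the total length change would be Σ αᵢΔT Lᵢ = 23.6×10⁻⁶×50×260 + 10.7×10⁻⁶×50×180 = 0.4031 mm.
The walls prevent any net length change, so an axial force P (same in every segment) develops. Compatibility: P · Σ Lᵢ/(AᵢEᵢ) = δ_free.
Σ Lᵢ/(AᵢEᵢ) = 260/(1350×73×10³) + 180/(1950×34×10³) = 5.353×10⁻⁶ mm/N.
Hence P = δ_free / Σ(L/AE) = 0.4031/5.353×10⁻⁶ = 75.3 kN (compressive).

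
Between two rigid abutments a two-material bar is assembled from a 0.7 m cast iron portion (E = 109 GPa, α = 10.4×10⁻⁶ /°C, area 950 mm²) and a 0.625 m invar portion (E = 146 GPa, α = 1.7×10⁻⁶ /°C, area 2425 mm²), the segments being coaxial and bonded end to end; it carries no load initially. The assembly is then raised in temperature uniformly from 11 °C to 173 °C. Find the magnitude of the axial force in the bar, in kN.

P ≈ 159 kN (compressive)

With the walls removed the bar would change length by δ_free = Σ αᵢΔT Lᵢ = 10.4×10⁻⁶×162×700 + 1.7×10⁻⁶×162×625 = 1.351 mm.
The rigid supports impose zero overall length change; the single axial force P common to all segments must satisfy P Σ Lᵢ/(AᵢEᵢ) = δ_free.
Σ Lᵢ/(AᵢEᵢ) = 700/(950×109×10³) + 625/(2425×146×10³) = 8.525×10⁻⁶ mm/N.
So P = 1.351 / 8.525×10⁻⁶ = 158.5 kN, compressive.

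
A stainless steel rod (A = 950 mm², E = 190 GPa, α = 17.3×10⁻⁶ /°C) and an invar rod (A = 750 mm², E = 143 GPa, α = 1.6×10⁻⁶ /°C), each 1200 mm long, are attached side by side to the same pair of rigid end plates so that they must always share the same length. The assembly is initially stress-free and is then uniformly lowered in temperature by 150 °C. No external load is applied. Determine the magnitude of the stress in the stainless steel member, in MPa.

σ ≈ 167 MPa (tensile)

Equilibrium of a rigid end plate with no external load gives equal and opposite internal forces ±P in the two members. Since α_{stainless steel} > α_{invar}, cooling drives the stainless steel into tension and the invar into compression.
Equating the net (thermal + elastic) strains gives |α₁ − α₂|·ΔT = P·[1/(A₁E₁) + 1/(A₂E₂)].
|α₁ − α₂|·ΔT = 15.7×10⁻⁶ × 150 = 0.002355.
1/(A₁E₁) + 1/(A₂E₂) = 1/(950×190×10³) + 1/(750×143×10³) = 1.486×10⁻⁸ N⁻¹.
P = 0.002355 / 1.486×10⁻⁸ = 158400 N = 158.4 kN.
σ_{stainless steel} = P/A₁ = 158400/950 = 166.8 MPa, tensile.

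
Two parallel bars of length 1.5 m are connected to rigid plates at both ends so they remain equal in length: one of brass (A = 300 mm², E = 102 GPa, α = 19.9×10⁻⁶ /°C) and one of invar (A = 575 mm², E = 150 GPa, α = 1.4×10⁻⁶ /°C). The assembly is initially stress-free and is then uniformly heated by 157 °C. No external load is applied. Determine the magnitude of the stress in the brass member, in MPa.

The brass has the larger α, so on heating it would change length more than the invar if both were free. The rigid plates force a common final length, so the brass is put into compression and the invar into tension, with equal and opposite forces P (no external load).
Compatibility of the two members (thermal + elastic change equal): (α₁ − α₂)ΔT = P·[1/(A₁E₁) + 1/(A₂E₂)].
|α₁ − α₂|·ΔT = 18.5×10⁻⁶ × 157 = 0.002904.
1/(A₁E₁) + 1/(A₂E₂) = 1/(300×102×10³) + 1/(575×150×10³) = 4.427×10⁻⁸ N⁻¹.
So P = 0.002904 / 4.427×10⁻⁸ = 65.6 kN.
σ_{brass} = P/A₁ = 65600/300 = 218.7 MPa, compressive.

σ ≈ 219 MPa (compressive)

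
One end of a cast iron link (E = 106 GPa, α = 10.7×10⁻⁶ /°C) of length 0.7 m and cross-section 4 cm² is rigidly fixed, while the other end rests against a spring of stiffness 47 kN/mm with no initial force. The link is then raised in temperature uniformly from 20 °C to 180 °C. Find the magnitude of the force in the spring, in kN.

P ≈ 31.7 kN

If the spring were absent the link would lengthen by αΔT L = 10.7×10⁻⁶ × 160 × 700 = 1.198 mm.
Let P be the compressive force at the spring. The link shortens elastically by PL/(AE) and the spring compresses by P/k; together these equal δ_free.
P [ L/(AE) + 1/k ] = δ_free → P [ 700/(400×106×10³) + 1/(47×10³) ] = 1.198.
P = 1.198 / 3.779×10⁻⁵ = 31720 N.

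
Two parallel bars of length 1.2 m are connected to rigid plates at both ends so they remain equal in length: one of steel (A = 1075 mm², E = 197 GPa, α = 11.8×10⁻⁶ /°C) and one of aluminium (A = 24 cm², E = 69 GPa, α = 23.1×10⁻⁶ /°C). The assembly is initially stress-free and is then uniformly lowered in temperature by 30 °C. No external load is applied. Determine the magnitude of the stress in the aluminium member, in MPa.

σ ≈ 13.1 MPa (tensile)

Equilibrium of a rigid end plate with no external load gives equal and opposite internal forces ±P in the two members. Since α_{aluminium} > α_{steel}, cooling drives the aluminium into tension and the steel into compression.
Equating the net (thermal + elastic) strains gives |α₁ − α₂|·ΔT = P·[1/(A₁E₁) + 1/(A₂E₂)].
|α₁ − α₂|·ΔT = 11.3×10⁻⁶ × 30 = 0.000339.
1/(A₁E₁) + 1/(A₂E₂) = 1/(1075×197×10³) + 1/(2400×69×10³) = 1.076×10⁻⁸ N⁻¹.
So P = 0.000339 / 1.076×10⁻⁸ = 31.5 kN.
σ_{aluminium} = P/A₂ = 31500/2400 = 13.13 MPa, tensile.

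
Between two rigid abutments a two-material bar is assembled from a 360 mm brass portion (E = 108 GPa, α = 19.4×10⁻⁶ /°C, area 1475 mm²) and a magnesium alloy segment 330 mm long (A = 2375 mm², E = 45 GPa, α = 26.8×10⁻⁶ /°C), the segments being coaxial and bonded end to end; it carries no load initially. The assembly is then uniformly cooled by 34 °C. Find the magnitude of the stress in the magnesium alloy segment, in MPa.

If the supports were absent, the total length change would be Σ αᵢΔT Lᵢ = 19.4×10⁻⁶×34×360 + 26.8×10⁻⁶×34×330 = 0.5382 mm.
The walls prevent any net length change, so an axial force P (same in every segment) develops. Compatibility: P · Σ Lᵢ/(AᵢEᵢ) = δ_free.
Σ Lᵢ/(AᵢEᵢ) = 360/(1475×108×10³) + 330/(2375×45×10³) = 5.348×10⁻⁶ mm/N.
So P = 0.5382 / 5.348×10⁻⁶ = 100.6 kN, tensile.
σ_{magnesium alloy} = P / A = 100600 / 2375 = 42.37 MPa.

σ ≈ 42.4 MPa (tensile)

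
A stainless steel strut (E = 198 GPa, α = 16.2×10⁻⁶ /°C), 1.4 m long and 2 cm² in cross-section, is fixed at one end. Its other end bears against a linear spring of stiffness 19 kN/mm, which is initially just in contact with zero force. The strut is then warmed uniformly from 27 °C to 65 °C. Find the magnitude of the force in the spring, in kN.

If the spring were absent the strut would lengthen by αΔT L = 16.2×10⁻⁶ × 38 × 1400 = 0.8618 mm.
Let P be the compressive force at the spring. The strut shortens elastically by PL/(AE) and the spring compresses by P/k; together these equal δ_free.
P [ L/(AE) + 1/k ] = δ_free → P [ 1400/(200×198×10³) + 1/(19×10³) ] = 0.8618.
P = 0.8618 / 8.799×10⁻⁵ = 9795 N.

P ≈ 9.8 kN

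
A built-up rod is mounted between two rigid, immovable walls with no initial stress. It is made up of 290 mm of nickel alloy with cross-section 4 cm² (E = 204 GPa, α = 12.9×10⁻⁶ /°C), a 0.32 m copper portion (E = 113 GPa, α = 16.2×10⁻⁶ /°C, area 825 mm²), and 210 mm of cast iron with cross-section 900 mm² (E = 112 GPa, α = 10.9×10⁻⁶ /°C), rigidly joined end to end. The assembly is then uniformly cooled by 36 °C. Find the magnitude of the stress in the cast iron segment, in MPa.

If the supports were absent, the total length change would be Σ αᵢΔT Lᵢ = 12.9×10⁻⁶×36×290 + 16.2×10⁻⁶×36×320 + 10.9×10⁻⁶×36×210 = 0.4037 mm.
Since the ends are fixed, an axial force P builds up, equal in every segment, with P · Σ Lᵢ/(AᵢEᵢ) = δ_free.
Σ Lᵢ/(AᵢEᵢ) = 290/(400×204×10³) + 320/(825×113×10³) + 210/(900×112×10³) = 9.07×10⁻⁶ mm/N.
P = 0.4037 / 9.07×10⁻⁶ = 44510 N = 44.51 kN, tensile.
σ_{cast iron} = P / A = 44510 / 900 = 49.46 MPa.

σ ≈ 49.5 MPa (tensile)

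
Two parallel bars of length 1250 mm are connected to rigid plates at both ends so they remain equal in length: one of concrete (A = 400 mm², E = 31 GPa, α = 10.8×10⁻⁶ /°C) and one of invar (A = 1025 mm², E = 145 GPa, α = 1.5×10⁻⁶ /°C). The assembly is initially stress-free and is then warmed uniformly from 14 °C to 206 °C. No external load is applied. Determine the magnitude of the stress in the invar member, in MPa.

σ ≈ 19.9 MPa (tensile)

The concrete has the larger α, so on heating it would change length more than the invar if both were free. The rigid plates force a common final length, so the concrete is put into compression and the invar into tension, with equal and opposite forces P (no external load).
Equating the net (thermal + elastic) strains gives |α₁ − α₂|·ΔT = P·[1/(A₁E₁) + 1/(A₂E₂)].
|α₁ − α₂|·ΔT = 9.3×10⁻⁶ × 192 = 0.001786.
1/(A₁E₁) + 1/(A₂E₂) = 1/(400×31×10³) + 1/(1025×145×10³) = 8.737×10⁻⁸ N⁻¹.
P = 0.001786 / 8.737×10⁻⁸ = 20440 N = 20.44 kN.
σ_{invar} = P/A₂ = 20440/1025 = 19.94 MPa, tensile.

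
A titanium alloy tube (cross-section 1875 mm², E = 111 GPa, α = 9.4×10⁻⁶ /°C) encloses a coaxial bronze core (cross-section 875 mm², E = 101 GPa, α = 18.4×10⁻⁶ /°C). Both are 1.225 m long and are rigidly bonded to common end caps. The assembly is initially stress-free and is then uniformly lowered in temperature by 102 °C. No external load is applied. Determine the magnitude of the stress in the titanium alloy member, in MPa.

The bronze has the larger α, so on cooling it would change length more than the titanium alloy if both were free. The rigid plates force a common final length, so the bronze is put into tension and the titanium alloy into compression, with equal and opposite forces P (no external load).
Compatibility of the two members (thermal + elastic change equal): (α₁ − α₂)ΔT = P·[1/(A₁E₁) + 1/(A₂E₂)].
|α₁ − α₂|·ΔT = 9×10⁻⁶ × 102 = 0.000918.
1/(A₁E₁) + 1/(A₂E₂) = 1/(1875×111×10³) + 1/(875×101×10³) = 1.612×10⁻⁸ N⁻¹.
P = 0.000918 / 1.612×10⁻⁸ = 56950 N = 56.95 kN.
σ_{titanium alloy} = P/A₁ = 56950/1875 = 30.37 MPa, compressive.

σ ≈ 30.4 MPa (compressive)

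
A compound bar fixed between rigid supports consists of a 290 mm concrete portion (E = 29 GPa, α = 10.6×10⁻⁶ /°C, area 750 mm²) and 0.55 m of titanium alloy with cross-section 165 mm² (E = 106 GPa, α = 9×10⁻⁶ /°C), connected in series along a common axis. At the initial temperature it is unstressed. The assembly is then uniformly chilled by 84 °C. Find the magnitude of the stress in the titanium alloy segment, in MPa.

σ ≈ 91.2 MPa (tensile)

If the supports were absent, the total length change would be Σ αᵢΔT Lᵢ = 10.6×10⁻⁶×84×290 + 9×10⁻⁶×84×550 = 0.674 mm.
The rigid supports impose zero overall length change; the single axial force P common to all segments must satisfy P Σ Lᵢ/(AᵢEᵢ) = δ_free.
The series flexibility is Σ Lᵢ/(AᵢEᵢ) = 290/(750×29×10³) + 550/(165×106×10³) = 4.478×10⁻⁵ mm/N.
P = 0.674 / 4.478×10⁻⁵ = 15050 N = 15.05 kN, tensile.
σ_{titanium alloy} = P / A = 15050 / 165 = 91.22 MPa.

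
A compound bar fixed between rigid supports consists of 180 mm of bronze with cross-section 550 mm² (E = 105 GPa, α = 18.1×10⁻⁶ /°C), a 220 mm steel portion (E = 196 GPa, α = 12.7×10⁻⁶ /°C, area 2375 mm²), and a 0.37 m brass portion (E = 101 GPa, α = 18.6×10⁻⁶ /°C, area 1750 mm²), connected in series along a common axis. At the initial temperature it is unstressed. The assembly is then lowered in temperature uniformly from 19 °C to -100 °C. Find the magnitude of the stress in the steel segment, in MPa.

With the walls removed the bar would change length by δ_free = Σ αᵢΔT Lᵢ = 18.1×10⁻⁶×119×180 + 12.7×10⁻⁶×119×220 + 18.6×10⁻⁶×119×370 = 1.539 mm.
The rigid supports impose zero overall length change; the single axial force P common to all segments must satisfy P Σ Lᵢ/(AᵢEᵢ) = δ_free.
Σ Lᵢ/(AᵢEᵢ) = 180/(550×105×10³) + 220/(2375×196×10³) + 370/(1750×101×10³) = 5.683×10⁻⁶ mm/N.
So P = 1.539 / 5.683×10⁻⁶ = 270.8 kN, tensile.
σ_{steel} = P / A = 270800 / 2375 = 114 MPa.

σ ≈ 114 MPa (tensile)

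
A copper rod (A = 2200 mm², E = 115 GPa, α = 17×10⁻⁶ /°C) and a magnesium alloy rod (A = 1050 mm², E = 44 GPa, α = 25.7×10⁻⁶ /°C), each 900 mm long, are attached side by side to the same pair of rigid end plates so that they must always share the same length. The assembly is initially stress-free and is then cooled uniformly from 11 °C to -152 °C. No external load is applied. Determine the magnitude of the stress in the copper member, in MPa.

σ ≈ 25.2 MPa (compressive)

Equilibrium of a rigid end plate with no external load gives equal and opposite internal forces ±P in the two members. Since α_{magnesium alloy} > α_{copper}, cooling drives the magnesium alloy into tension and the copper into compression.
Equating the net (thermal + elastic) strains gives |α₁ − α₂|·ΔT = P·[1/(A₁E₁) + 1/(A₂E₂)].
|α₁ − α₂|·ΔT = 8.7×10⁻⁶ × 163 = 0.001418.
1/(A₁E₁) + 1/(A₂E₂) = 1/(2200×115×10³) + 1/(1050×44×10³) = 2.56×10⁻⁸ N⁻¹.
So P = 0.001418 / 2.56×10⁻⁸ = 55.4 kN.
σ_{copper} = P/A₁ = 55400/2200 = 25.18 MPa, compressive.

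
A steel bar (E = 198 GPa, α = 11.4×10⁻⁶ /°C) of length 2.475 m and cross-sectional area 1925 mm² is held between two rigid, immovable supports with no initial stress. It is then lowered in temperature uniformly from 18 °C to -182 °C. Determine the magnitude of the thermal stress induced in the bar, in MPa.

With length fixed, the mechanical strain must cancel the thermal strain αΔT = 11.4×10⁻⁶ × 200 = 2280×10⁻⁶.
The stress required to suppress this strain is σ = Eε = 198×10³ × 2280×10⁻⁶ = 451.4 MPa, tensile since the bar is trying to contract.

σ ≈ 451 MPa (tensile)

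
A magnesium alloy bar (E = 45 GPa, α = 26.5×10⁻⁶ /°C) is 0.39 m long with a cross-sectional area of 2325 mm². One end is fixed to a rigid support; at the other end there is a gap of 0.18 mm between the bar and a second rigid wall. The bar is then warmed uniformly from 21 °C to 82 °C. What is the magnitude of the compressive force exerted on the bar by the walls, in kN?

P ≈ 121 kN

If the wall were absent the bar would grow by αΔT L = 26.5×10⁻⁶ × 61 × 390 = 0.6304 mm.
This exceeds the 0.18 mm gap, so the wall pushes back. The portion of expansion that must be recovered elastically is δ_free − gap = 0.6304 − 0.18 = 0.4504 mm.
That suppressed elongation corresponds to σ = E·Δ/L = 45×10³ × 0.4504/390 = 51.97 MPa.
P = σA = 51.97 × 2325 = 120.8 kN.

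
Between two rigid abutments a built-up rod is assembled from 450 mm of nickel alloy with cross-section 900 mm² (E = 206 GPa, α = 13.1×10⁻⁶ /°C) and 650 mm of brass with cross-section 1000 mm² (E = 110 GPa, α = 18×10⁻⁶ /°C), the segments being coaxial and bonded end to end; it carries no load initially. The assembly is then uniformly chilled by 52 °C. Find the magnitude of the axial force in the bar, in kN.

P ≈ 110 kN (tensile)

Free thermal contraction of the whole bar: Σ αᵢΔT Lᵢ = 13.1×10⁻⁶×52×450 + 18×10⁻⁶×52×650 = 0.9149 mm.
Since the ends are fixed, an axial force P builds up, equal in every segment, with P · Σ Lᵢ/(AᵢEᵢ) = δ_free.
Σ Lᵢ/(AᵢEᵢ) = 450/(900×206×10³) + 650/(1000×110×10³) = 8.336×10⁻⁶ mm/N.
Hence P = δ_free / Σ(L/AE) = 0.9149/8.336×10⁻⁶ = 109.8 kN (tensile).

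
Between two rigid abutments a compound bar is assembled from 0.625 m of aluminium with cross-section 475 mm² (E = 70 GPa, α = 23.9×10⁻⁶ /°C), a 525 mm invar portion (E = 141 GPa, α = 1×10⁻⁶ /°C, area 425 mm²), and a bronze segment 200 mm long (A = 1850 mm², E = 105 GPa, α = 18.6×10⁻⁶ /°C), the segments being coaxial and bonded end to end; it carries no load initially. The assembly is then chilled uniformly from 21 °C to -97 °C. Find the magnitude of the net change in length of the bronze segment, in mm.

Free thermal contraction of the whole bar: Σ αᵢΔT Lᵢ = 23.9×10⁻⁶×118×625 + 1×10⁻⁶×118×525 + 18.6×10⁻⁶×118×200 = 2.264 mm.
The walls prevent any net length change, so an axial force P (same in every segment) develops. Compatibility: P · Σ Lᵢ/(AᵢEᵢ) = δ_free.
Σ Lᵢ/(AᵢEᵢ) = 625/(475×70×10³) + 525/(425×141×10³) + 200/(1850×105×10³) = 2.859×10⁻⁵ mm/N.
Hence P = δ_free / Σ(L/AE) = 2.264/2.859×10⁻⁵ = 79.18 kN (tensile).
For the bronze segment, free thermal change = 18.6×10⁻⁶×118×200 = 0.439 mm and elastic change from P = 79180×200/(1850×105×10³) = 0.08152 mm; these oppose, so the net change is 0.357 mm (segment shortens).

|ΔL| ≈ 0.357 mm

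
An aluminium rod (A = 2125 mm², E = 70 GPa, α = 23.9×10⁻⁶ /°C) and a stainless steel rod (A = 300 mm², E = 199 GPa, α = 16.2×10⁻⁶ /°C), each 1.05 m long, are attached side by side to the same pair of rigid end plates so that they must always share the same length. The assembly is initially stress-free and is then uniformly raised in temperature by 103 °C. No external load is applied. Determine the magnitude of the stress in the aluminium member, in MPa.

Both members must finish at the same length. With the larger α, the aluminium tends to over-expand; the plates restrain it, putting the aluminium in compression and the stainless steel in tension. With no external load the two internal forces are equal and opposite, magnitude P.
Setting the final lengths equal and cancelling L: (α₁ − α₂)ΔT = P/(A₁E₁) + P/(A₂E₂).
|α₁ − α₂|·ΔT = 7.7×10⁻⁶ × 103 = 0.0007931.
1/(A₁E₁) + 1/(A₂E₂) = 1/(2125×70×10³) + 1/(300×199×10³) = 2.347×10⁻⁸ N⁻¹.
P = 0.0007931 / 2.347×10⁻⁸ = 33790 N = 33.79 kN.
σ_{aluminium} = P/A₁ = 33790/2125 = 15.9 MPa, compressive.

σ ≈ 15.9 MPa (compressive)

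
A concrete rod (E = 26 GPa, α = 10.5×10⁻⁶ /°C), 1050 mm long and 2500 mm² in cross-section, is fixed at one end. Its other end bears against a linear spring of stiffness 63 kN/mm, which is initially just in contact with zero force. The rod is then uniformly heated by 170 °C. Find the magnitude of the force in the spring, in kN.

If the spring were absent the rod would lengthen by αΔT L = 10.5×10⁻⁶ × 170 × 1050 = 1.874 mm.
Let P be the compressive force at the spring. The rod shortens elastically by PL/(AE) and the spring compresses by P/k; together these equal δ_free.
P [ L/(AE) + 1/k ] = δ_free → P [ 1050/(2500×26×10³) + 1/(63×10³) ] = 1.874.
P = 1.874 / 3.203×10⁻⁵ = 58520 N.

P ≈ 58.5 kN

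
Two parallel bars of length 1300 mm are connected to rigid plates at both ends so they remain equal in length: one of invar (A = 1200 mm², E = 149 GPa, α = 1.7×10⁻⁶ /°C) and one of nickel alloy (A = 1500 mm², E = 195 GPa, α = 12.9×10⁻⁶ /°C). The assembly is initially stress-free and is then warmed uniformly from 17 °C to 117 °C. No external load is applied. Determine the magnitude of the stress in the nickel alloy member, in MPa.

Both members must finish at the same length. With the larger α, the nickel alloy tends to over-expand; the plates restrain it, putting the nickel alloy in compression and the invar in tension. With no external load the two internal forces are equal and opposite, magnitude P.
Setting the final lengths equal and cancelling L: (α₁ − α₂)ΔT = P/(A₁E₁) + P/(A₂E₂).
|α₁ − α₂|·ΔT = 11.2×10⁻⁶ × 100 = 0.00112.
1/(A₁E₁) + 1/(A₂E₂) = 1/(1200×149×10³) + 1/(1500×195×10³) = 9.012×10⁻⁹ N⁻¹.
So P = 0.00112 / 9.012×10⁻⁹ = 124.3 kN.
σ_{nickel alloy} = P/A₂ = 124300/1500 = 82.86 MPa, compressive.

σ ≈ 82.9 MPa (compressive)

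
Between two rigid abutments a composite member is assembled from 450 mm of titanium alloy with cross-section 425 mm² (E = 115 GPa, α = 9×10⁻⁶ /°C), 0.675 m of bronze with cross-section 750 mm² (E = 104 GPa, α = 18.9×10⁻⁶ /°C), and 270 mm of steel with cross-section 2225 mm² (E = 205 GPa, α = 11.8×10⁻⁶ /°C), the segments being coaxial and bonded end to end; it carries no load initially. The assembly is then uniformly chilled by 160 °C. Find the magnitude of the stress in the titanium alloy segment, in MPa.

If the supports were absent, the total length change would be Σ αᵢΔT Lᵢ = 9×10⁻⁶×160×450 + 18.9×10⁻⁶×160×675 + 11.8×10⁻⁶×160×270 = 3.199 mm.
The walls prevent any net length change, so an axial force P (same in every segment) develops. Compatibility: P · Σ Lᵢ/(AᵢEᵢ) = δ_free.
Σ Lᵢ/(AᵢEᵢ) = 450/(425×115×10³) + 675/(750×104×10³) + 270/(2225×205×10³) = 1.845×10⁻⁵ mm/N.
P = 3.199 / 1.845×10⁻⁵ = 173400 N = 173.4 kN, tensile.
σ_{titanium alloy} = P / A = 173400 / 425 = 407.9 MPa.

σ ≈ 408 MPa (tensile)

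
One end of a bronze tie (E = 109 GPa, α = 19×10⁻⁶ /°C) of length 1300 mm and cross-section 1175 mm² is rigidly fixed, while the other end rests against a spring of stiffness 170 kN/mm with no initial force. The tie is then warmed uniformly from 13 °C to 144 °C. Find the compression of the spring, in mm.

δ ≈ 1.19 mm

If the spring were absent the tie would lengthen by αΔT L = 19×10⁻⁶ × 131 × 1300 = 3.236 mm.
With a force P in the spring, the elastic change of the tie is PL/(AE) and that of the spring is P/k; compatibility requires their sum to equal δ_free.
So P = δ_free / [L/(AE) + 1/k] = 3.236 / [ 1300/(1175×109×10³) + 1/(170×10³) ].
P = 3.236 / 1.603×10⁻⁵ = 201800 N.
Spring compression = P/k = 201800/(170×10³) = 1.187 mm.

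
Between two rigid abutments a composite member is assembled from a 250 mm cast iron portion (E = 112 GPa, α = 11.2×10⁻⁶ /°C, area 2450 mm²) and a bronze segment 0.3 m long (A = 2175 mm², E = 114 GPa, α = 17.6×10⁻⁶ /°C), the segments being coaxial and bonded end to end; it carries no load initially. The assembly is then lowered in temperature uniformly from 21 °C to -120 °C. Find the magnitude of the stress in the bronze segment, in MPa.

σ ≈ 247 MPa (tensile)

If the supports were absent, the total length change would be Σ αᵢΔT Lᵢ = 11.2×10⁻⁶×141×250 + 17.6×10⁻⁶×141×300 = 1.139 mm.
The rigid supports impose zero overall length change; the single axial force P common to all segments must satisfy P Σ Lᵢ/(AᵢEᵢ) = δ_free.
The series flexibility is Σ Lᵢ/(AᵢEᵢ) = 250/(2450×112×10³) + 300/(2175×114×10³) = 2.121×10⁻⁶ mm/N.
So P = 1.139 / 2.121×10⁻⁶ = 537.1 kN, tensile.
σ_{bronze} = P / A = 537100 / 2175 = 247 MPa.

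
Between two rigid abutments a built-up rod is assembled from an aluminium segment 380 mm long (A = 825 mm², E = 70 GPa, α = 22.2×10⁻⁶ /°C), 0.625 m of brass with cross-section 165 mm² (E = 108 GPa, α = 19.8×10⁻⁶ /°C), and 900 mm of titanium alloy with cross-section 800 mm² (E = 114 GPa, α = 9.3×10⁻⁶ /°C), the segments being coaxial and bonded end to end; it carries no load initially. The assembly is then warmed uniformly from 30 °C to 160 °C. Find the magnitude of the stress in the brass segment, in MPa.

σ ≈ 446 MPa (compressive)

If the supports were absent, the total length change would be Σ αᵢΔT Lᵢ = 22.2×10⁻⁶×130×380 + 19.8×10⁻⁶×130×625 + 9.3×10⁻⁶×130×900 = 3.794 mm.
Since the ends are fixed, an axial force P builds up, equal in every segment, with P · Σ Lᵢ/(AᵢEᵢ) = δ_free.
Σ Lᵢ/(AᵢEᵢ) = 380/(825×70×10³) + 625/(165×108×10³) + 900/(800×114×10³) = 5.152×10⁻⁵ mm/N.
Hence P = δ_free / Σ(L/AE) = 3.794/5.152×10⁻⁵ = 73.63 kN (compressive).
σ_{brass} = P / A = 73630 / 165 = 446.2 MPa.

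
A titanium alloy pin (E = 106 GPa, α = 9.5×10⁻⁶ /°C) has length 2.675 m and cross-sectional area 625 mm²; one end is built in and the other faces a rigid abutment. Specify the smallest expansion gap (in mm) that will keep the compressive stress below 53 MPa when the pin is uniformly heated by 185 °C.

g ≈ 3.36 mm

With no wall the pin would lengthen by αΔT L = 9.5×10⁻⁶ × 185 × 2675 = 4.701 mm.
A stress of 53 MPa corresponds to the wall pushing the pin back by σL/E = 53×2675/(106×10³) = 1.337 mm.
So the gap has to take up the difference, g_min = δ_free − σL/E = 4.701 − 1.337 = 3.364 mm.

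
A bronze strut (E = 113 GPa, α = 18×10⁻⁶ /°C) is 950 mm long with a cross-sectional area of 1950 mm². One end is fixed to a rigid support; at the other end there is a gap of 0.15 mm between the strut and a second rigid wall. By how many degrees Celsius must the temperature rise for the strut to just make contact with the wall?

ΔT ≈ 8.77 °C

Contact occurs when the free expansion equals the gap: αΔT L = 0.15 mm.
ΔT = 0.15 / (18×10⁻⁶ × 950) = 8.772 °C.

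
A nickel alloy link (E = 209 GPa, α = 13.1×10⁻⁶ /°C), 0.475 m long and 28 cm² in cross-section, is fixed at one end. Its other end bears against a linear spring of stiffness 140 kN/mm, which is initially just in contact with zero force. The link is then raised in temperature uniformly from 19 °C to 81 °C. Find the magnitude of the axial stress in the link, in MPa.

The unrestrained thermal change is αΔT L = 13.1×10⁻⁶ × 62 × 475 = 0.3858 mm.
With a force P in the spring, the elastic change of the link is PL/(AE) and that of the spring is P/k; compatibility requires their sum to equal δ_free.
So P = δ_free / [L/(AE) + 1/k] = 0.3858 / [ 475/(2800×209×10³) + 1/(140×10³) ].
P = 0.3858 / 7.955×10⁻⁶ = 48500 N.
σ = P/A = 48500/2800 = 17.32 MPa.

σ ≈ 17.3 MPa (compressive)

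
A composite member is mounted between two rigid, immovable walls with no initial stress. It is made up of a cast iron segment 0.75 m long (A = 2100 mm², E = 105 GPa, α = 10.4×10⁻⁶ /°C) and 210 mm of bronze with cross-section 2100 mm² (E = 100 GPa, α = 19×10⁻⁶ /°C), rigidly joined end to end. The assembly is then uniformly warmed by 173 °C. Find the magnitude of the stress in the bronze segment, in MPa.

If the supports were absent, the total length change would be Σ αᵢΔT Lᵢ = 10.4×10⁻⁶×173×750 + 19×10⁻⁶×173×210 = 2.04 mm.
The walls prevent any net length change, so an axial force P (same in every segment) develops. Compatibility: P · Σ Lᵢ/(AᵢEᵢ) = δ_free.
The series flexibility is Σ Lᵢ/(AᵢEᵢ) = 750/(2100×105×10³) + 210/(2100×100×10³) = 4.401×10⁻⁶ mm/N.
So P = 2.04 / 4.401×10⁻⁶ = 463.4 kN, compressive.
σ_{bronze} = P / A = 463400 / 2100 = 220.7 MPa.

σ ≈ 221 MPa (compressive)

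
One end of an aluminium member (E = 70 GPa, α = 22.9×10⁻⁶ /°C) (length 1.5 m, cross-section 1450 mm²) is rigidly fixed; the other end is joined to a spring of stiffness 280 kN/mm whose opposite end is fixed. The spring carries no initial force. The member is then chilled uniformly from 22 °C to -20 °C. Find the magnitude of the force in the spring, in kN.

Free thermal contraction: δ_free = αΔT L = 22.9×10⁻⁶ × 42 × 1500 = 1.443 mm.
With a force P in the spring, the elastic change of the member is PL/(AE) and that of the spring is P/k; compatibility requires their sum to equal δ_free.
P [ L/(AE) + 1/k ] = δ_free → P [ 1500/(1450×70×10³) + 1/(280×10³) ] = 1.443.
P = 1.443 / 1.835×10⁻⁵ = 78620 N.

P ≈ 78.6 kN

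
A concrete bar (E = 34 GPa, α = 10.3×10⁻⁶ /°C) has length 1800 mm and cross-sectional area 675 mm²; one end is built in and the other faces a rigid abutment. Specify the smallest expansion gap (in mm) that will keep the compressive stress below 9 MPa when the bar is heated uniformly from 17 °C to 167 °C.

g ≈ 2.3 mm

Free expansion if unrestrained: δ_free = αΔT L = 10.3×10⁻⁶ × 150 × 1800 = 2.781 mm.
At the allowable stress the elastic shortening the wall may impose is σL/E = 9 × 1800 / (34×10³) = 0.4765 mm.
The gap must absorb the remainder: g_min = 2.781 − 0.4765 = 2.305 mm.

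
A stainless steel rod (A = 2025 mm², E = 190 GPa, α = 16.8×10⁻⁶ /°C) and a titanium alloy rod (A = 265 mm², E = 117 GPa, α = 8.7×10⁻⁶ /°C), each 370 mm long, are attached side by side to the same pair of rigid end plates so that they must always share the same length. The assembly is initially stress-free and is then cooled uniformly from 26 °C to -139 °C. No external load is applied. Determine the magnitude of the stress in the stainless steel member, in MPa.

Equilibrium of a rigid end plate with no external load gives equal and opposite internal forces ±P in the two members. Since α_{stainless steel} > α_{titanium alloy}, cooling drives the stainless steel into tension and the titanium alloy into compression.
Equating the net (thermal + elastic) strains gives |α₁ − α₂|·ΔT = P·[1/(A₁E₁) + 1/(A₂E₂)].
|α₁ − α₂|·ΔT = 8.1×10⁻⁶ × 165 = 0.001337.
1/(A₁E₁) + 1/(A₂E₂) = 1/(2025×190×10³) + 1/(265×117×10³) = 3.485×10⁻⁸ N⁻¹.
So P = 0.001337 / 3.485×10⁻⁸ = 38.35 kN.
σ_{stainless steel} = P/A₁ = 38350/2025 = 18.94 MPa, tensile.

σ ≈ 18.9 MPa (tensile)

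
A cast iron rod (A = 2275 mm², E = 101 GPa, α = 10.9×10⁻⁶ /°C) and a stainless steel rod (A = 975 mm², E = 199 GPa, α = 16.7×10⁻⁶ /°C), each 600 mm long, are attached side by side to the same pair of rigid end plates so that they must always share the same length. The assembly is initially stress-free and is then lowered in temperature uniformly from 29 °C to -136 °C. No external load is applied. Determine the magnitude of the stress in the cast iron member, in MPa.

Equilibrium of a rigid end plate with no external load gives equal and opposite internal forces ±P in the two members. Since α_{stainless steel} > α_{cast iron}, cooling drives the stainless steel into tension and the cast iron into compression.
Setting the final lengths equal and cancelling L: (α₁ − α₂)ΔT = P/(A₁E₁) + P/(A₂E₂).
|α₁ − α₂|·ΔT = 5.8×10⁻⁶ × 165 = 0.000957.
1/(A₁E₁) + 1/(A₂E₂) = 1/(2275×101×10³) + 1/(975×199×10³) = 9.506×10⁻⁹ N⁻¹.
P = 0.000957 / 9.506×10⁻⁹ = 100700 N = 100.7 kN.
σ_{cast iron} = P/A₁ = 100700/2275 = 44.25 MPa, compressive.

σ ≈ 44.3 MPa (compressive)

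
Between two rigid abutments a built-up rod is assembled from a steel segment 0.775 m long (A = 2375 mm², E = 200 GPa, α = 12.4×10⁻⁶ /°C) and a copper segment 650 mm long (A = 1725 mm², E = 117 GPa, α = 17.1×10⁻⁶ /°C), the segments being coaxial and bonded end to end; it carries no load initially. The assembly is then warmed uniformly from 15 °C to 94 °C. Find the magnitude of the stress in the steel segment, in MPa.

σ ≈ 142 MPa (compressive)

With the walls removed the bar would change length by δ_free = Σ αᵢΔT Lᵢ = 12.4×10⁻⁶×79×775 + 17.1×10⁻⁶×79×650 = 1.637 mm.
The rigid supports impose zero overall length change; the single axial force P common to all segments must satisfy P Σ Lᵢ/(AᵢEᵢ) = δ_free.
The series flexibility is Σ Lᵢ/(AᵢEᵢ) = 775/(2375×200×10³) + 650/(1725×117×10³) = 4.852×10⁻⁶ mm/N.
P = 1.637 / 4.852×10⁻⁶ = 337400 N = 337.4 kN, compressive.
σ_{steel} = P / A = 337400 / 2375 = 142.1 MPa.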